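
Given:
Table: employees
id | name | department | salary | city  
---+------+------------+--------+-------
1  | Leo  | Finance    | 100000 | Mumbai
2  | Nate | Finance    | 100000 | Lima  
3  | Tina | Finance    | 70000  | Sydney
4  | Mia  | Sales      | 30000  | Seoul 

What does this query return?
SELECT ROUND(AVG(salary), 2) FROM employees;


SUM(salary) = 300000
COUNT = 4
ROUND(AVG, 2) = ROUND(300000 / 4, 2) = 75000.0

75000.0


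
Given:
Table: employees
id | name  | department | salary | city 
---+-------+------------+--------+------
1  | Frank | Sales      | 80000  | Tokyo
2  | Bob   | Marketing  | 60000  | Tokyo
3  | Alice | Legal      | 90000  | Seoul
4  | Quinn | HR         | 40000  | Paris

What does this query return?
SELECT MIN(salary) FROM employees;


Salaries: 80000, 60000, 90000, 40000
MIN = 40000

40000


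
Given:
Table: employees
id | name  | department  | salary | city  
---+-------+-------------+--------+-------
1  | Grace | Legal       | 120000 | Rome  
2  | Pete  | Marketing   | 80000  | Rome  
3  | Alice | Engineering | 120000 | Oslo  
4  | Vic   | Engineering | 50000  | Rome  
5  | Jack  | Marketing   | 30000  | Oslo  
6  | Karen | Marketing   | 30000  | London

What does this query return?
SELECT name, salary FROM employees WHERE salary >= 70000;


Filtering: salary >= 70000
Matching: 3 rows

3 rows:
Grace, 120000
Pete, 80000
Alice, 120000


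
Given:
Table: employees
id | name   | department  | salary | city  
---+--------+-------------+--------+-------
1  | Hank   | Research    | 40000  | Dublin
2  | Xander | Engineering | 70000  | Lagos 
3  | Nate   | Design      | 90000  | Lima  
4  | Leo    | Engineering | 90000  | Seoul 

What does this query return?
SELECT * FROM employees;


SELECT * returns all 4 rows with all columns

4 rows:
1, Hank, Research, 40000, Dublin
2, Xander, Engineering, 70000, Lagos
3, Nate, Design, 90000, Lima
4, Leo, Engineering, 90000, Seoul


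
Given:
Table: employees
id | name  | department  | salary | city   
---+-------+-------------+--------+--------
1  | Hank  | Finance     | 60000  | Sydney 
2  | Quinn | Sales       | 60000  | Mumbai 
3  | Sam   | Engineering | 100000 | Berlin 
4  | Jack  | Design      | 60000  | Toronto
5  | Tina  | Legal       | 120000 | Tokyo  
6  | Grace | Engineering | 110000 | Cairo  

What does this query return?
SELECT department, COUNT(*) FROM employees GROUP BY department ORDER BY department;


Assigning each row to its department group:
  Hank -> Finance
  Quinn -> Sales
  Sam -> Engineering
  Jack -> Design
  Tina -> Legal
  Grace -> Engineering


5 groups:
Design, 1
Engineering, 2
Finance, 1
Legal, 1
Sales, 1


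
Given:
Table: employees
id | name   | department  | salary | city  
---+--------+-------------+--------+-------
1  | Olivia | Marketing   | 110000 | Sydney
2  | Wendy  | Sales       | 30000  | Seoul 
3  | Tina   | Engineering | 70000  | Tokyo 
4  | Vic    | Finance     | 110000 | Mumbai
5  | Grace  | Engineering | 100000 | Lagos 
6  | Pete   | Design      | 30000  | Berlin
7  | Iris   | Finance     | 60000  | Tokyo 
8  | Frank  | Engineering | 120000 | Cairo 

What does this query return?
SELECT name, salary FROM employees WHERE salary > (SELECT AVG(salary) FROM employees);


Subquery: AVG(salary) = 78750.0
Filtering: salary > 78750.0
  Olivia (110000) -> MATCH
  Vic (110000) -> MATCH
  Grace (100000) -> MATCH
  Frank (120000) -> MATCH


4 rows:
Olivia, 110000
Vic, 110000
Grace, 100000
Frank, 120000


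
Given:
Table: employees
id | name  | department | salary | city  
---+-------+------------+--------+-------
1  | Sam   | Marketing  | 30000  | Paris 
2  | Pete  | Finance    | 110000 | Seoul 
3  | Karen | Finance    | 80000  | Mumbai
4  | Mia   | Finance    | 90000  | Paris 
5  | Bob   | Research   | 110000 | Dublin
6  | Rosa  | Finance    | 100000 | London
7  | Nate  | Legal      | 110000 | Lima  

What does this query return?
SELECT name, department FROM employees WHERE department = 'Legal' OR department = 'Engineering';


Filtering: department = 'Legal' OR 'Engineering'
Matching: 1 rows

1 rows:
Nate, Legal


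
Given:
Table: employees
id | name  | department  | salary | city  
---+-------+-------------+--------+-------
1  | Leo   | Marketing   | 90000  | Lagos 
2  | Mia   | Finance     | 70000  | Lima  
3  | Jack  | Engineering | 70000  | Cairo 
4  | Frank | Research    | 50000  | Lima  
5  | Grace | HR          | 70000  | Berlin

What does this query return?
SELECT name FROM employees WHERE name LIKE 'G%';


LIKE 'G%' matches names starting with 'G'
Matching: 1

1 rows:
Grace


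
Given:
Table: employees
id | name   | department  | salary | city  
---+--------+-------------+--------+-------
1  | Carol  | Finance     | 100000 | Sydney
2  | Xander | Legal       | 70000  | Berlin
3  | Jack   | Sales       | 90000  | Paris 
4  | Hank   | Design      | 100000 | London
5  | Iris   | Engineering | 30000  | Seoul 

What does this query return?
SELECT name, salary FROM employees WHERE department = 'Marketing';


Filtering: department = 'Marketing'
Matching rows: 0

Empty result set (0 rows)


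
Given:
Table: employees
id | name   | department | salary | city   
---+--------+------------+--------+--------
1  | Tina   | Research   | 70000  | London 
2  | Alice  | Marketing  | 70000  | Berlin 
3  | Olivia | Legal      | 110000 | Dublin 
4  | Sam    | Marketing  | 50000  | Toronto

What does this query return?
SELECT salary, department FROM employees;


Projecting columns: salary, department

4 rows:
70000, Research
70000, Marketing
110000, Legal
50000, Marketing


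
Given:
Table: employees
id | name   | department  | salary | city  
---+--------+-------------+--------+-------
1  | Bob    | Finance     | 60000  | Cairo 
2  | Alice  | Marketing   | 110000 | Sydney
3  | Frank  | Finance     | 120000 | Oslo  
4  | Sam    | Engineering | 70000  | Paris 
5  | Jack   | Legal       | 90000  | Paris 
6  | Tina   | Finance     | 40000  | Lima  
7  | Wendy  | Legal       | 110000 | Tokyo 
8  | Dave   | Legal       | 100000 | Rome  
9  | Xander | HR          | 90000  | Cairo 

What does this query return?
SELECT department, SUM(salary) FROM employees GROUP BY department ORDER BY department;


Summing salary within each department:
  Engineering: 70000 = 70000
  Finance: 60000 + 120000 + 40000 = 220000
  HR: 90000 = 90000
  Legal: 90000 + 110000 + 100000 = 300000
  Marketing: 110000 = 110000


5 groups:
Engineering, 70000
Finance, 220000
HR, 90000
Legal, 300000
Marketing, 110000


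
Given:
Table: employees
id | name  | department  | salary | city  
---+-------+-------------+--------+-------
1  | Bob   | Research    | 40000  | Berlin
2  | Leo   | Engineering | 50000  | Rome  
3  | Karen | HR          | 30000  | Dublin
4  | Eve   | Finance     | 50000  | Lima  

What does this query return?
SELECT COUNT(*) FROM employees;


COUNT(*) counts all rows

4


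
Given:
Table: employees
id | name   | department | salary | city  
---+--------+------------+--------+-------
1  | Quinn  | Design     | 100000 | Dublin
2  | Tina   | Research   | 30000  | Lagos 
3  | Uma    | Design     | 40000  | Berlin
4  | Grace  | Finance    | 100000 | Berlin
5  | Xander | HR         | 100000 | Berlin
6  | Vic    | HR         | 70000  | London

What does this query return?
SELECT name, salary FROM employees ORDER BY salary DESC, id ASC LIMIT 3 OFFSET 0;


Sort by salary DESC (id ASC tiebreak), then skip 0 and take 3
Rows 1 through 3

3 rows:
Quinn, 100000
Grace, 100000
Xander, 100000


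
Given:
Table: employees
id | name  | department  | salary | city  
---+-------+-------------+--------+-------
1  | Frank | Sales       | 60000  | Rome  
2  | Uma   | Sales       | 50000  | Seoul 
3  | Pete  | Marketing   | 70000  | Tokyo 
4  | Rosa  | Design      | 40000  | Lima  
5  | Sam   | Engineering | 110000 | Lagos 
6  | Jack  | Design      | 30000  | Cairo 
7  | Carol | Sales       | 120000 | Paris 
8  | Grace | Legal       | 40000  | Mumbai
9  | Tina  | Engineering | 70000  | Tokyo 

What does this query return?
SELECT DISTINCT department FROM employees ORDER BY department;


All 'department' values (row order): Sales, Sales, Marketing, Design, Engineering, Design, Sales, Legal, Engineering
Removing duplicates leaves 5 unique value(s).

5 values:
Design
Engineering
Legal
Marketing
Sales


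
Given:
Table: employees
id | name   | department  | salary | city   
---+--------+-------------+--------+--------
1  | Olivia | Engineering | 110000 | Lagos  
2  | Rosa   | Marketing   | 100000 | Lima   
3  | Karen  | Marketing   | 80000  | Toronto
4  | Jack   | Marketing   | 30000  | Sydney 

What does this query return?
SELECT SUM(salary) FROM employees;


SUM(salary) = 110000 + 100000 + 80000 + 30000 = 320000

320000


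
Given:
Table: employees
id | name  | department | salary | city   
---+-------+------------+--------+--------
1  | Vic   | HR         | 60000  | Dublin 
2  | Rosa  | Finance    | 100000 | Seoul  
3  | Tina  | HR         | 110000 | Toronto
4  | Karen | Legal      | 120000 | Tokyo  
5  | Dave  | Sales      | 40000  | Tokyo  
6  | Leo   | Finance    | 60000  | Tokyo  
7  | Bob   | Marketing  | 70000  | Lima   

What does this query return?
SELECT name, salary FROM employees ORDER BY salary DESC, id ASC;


Sorting by salary DESC, then id ASC for ties

7 rows:
Karen, 120000
Tina, 110000
Rosa, 100000
Bob, 70000
Vic, 60000
Leo, 60000
Dave, 40000


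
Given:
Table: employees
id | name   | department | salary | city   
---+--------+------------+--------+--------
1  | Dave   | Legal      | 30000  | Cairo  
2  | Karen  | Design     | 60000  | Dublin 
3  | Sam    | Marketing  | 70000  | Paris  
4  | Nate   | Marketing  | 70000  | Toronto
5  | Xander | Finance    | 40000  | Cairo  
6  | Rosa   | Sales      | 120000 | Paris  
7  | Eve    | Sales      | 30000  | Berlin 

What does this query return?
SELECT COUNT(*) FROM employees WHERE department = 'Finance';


Counting rows where department = 'Finance'
  Xander -> MATCH


1


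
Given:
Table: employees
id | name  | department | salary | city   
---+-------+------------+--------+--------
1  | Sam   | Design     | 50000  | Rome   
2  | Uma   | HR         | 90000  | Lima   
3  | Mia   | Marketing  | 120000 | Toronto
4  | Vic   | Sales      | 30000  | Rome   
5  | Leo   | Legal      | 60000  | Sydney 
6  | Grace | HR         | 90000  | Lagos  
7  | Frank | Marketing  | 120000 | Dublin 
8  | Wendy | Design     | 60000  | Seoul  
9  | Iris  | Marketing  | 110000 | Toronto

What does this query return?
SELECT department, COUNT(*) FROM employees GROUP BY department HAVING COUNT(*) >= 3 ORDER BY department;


Groups with count >= 3:
  Marketing: 3 -> PASS
  Design: 2 -> filtered out
  HR: 2 -> filtered out
  Legal: 1 -> filtered out
  Sales: 1 -> filtered out


1 groups:
Marketing, 3


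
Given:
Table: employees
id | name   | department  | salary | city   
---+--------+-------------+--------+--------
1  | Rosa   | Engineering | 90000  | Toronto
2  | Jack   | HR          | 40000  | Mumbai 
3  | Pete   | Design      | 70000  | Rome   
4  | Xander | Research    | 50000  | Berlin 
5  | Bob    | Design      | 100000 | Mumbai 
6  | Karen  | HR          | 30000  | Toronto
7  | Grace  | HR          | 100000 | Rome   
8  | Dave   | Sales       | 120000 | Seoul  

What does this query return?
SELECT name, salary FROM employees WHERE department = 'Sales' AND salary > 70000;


Filtering: department = 'Sales' AND salary > 70000
Matching: 1 rows

1 rows:
Dave, 120000


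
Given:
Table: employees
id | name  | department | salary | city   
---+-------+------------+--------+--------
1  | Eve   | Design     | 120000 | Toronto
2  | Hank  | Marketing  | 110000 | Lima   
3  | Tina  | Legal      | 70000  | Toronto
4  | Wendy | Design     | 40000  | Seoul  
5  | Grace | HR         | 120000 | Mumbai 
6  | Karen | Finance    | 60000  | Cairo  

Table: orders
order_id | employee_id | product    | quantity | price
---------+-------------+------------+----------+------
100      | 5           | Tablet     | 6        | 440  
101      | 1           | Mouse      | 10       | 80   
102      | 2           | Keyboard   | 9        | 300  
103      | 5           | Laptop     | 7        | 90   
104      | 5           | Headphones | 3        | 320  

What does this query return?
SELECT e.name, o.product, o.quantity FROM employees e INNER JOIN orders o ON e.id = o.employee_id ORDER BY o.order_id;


Joining employees.id = orders.employee_id:
  employee Grace (id=5) -> order Tablet
  employee Eve (id=1) -> order Mouse
  employee Hank (id=2) -> order Keyboard
  employee Grace (id=5) -> order Laptop
  employee Grace (id=5) -> order Headphones


5 rows:
Grace, Tablet, 6
Eve, Mouse, 10
Hank, Keyboard, 9
Grace, Laptop, 7
Grace, Headphones, 3


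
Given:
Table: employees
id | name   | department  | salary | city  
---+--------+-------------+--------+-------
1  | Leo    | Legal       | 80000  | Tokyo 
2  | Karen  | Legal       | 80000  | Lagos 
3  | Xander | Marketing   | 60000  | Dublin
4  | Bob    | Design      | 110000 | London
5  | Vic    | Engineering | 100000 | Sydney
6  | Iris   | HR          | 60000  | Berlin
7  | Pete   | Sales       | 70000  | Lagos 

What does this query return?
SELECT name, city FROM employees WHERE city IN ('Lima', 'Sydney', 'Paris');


Filtering: city IN ('Lima', 'Sydney', 'Paris')
Matching: 1 rows

1 rows:
Vic, Sydney


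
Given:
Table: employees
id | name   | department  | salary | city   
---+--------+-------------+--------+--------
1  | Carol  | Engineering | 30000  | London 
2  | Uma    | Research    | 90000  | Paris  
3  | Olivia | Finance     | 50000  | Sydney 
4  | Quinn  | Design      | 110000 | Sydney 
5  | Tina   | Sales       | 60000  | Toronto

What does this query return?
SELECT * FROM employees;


SELECT * returns all 5 rows with all columns

5 rows:
1, Carol, Engineering, 30000, London
2, Uma, Research, 90000, Paris
3, Olivia, Finance, 50000, Sydney
4, Quinn, Design, 110000, Sydney
5, Tina, Sales, 60000, Toronto


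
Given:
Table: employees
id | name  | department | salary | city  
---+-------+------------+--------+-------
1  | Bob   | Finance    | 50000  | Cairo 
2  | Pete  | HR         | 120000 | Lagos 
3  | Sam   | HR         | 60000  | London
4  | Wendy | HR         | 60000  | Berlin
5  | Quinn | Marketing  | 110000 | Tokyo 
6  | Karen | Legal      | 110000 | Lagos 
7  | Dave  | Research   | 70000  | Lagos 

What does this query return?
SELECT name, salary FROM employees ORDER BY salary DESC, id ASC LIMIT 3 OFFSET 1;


Sort by salary DESC (id ASC tiebreak), then skip 1 and take 3
Rows 2 through 4

3 rows:
Quinn, 110000
Karen, 110000
Dave, 70000


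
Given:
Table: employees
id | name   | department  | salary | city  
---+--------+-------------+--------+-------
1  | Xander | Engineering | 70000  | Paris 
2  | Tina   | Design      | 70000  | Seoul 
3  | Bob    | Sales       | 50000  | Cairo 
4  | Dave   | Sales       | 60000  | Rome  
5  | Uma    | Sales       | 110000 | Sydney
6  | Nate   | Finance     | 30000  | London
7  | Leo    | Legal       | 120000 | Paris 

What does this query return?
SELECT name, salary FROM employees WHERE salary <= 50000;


Filtering: salary <= 50000
Matching: 2 rows

2 rows:
Bob, 50000
Nate, 30000


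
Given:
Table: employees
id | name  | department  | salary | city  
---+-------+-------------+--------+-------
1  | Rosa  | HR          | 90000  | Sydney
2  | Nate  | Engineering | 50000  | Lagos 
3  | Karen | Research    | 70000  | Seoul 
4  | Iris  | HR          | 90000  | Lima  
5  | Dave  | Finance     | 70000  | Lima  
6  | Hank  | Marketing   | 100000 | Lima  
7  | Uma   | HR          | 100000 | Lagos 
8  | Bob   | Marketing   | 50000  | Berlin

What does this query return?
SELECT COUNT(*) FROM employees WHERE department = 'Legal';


Counting rows where department = 'Legal'


0


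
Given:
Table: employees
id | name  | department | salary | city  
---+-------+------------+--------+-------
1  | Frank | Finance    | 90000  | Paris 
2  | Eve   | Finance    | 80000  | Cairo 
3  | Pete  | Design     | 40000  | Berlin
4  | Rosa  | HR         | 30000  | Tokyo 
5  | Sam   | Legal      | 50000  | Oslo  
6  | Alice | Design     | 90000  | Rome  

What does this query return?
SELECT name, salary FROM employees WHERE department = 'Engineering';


Filtering: department = 'Engineering'
Matching rows: 0

Empty result set (0 rows)


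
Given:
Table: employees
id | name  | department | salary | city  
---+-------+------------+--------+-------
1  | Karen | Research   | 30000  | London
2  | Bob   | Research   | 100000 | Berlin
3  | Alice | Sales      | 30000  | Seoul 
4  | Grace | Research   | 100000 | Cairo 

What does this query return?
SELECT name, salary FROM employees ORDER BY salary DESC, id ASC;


Sorting by salary DESC, then id ASC for ties

4 rows:
Bob, 100000
Grace, 100000
Karen, 30000
Alice, 30000


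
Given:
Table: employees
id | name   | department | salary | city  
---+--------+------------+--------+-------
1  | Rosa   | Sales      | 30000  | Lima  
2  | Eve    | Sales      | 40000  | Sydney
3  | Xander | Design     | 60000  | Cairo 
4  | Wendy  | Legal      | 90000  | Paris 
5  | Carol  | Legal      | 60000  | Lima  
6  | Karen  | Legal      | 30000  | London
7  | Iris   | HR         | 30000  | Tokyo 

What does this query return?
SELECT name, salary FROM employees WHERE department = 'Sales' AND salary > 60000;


Filtering: department = 'Sales' AND salary > 60000
Matching: 0 rows

Empty result set (0 rows)


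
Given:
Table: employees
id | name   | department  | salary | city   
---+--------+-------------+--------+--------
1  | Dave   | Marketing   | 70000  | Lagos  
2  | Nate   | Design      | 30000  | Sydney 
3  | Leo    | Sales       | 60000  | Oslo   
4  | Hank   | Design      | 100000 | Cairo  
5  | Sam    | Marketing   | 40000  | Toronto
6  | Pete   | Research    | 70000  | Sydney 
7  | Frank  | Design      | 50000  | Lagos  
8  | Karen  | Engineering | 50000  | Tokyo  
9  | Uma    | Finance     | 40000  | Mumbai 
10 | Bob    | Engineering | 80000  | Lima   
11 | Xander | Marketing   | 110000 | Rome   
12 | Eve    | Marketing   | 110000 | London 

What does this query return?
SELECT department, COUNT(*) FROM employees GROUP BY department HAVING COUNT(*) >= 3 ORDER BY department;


Groups with count >= 3:
  Design: 3 -> PASS
  Marketing: 4 -> PASS
  Engineering: 2 -> filtered out
  Finance: 1 -> filtered out
  Research: 1 -> filtered out
  Sales: 1 -> filtered out


2 groups:
Design, 3
Marketing, 4


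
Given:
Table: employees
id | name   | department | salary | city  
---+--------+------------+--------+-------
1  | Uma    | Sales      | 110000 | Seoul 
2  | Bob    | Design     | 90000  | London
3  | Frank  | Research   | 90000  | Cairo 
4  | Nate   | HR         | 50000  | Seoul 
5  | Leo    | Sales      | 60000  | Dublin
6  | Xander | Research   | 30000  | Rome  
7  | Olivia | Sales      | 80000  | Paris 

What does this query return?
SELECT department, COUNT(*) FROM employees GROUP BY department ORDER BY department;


Assigning each row to its department group:
  Uma -> Sales
  Bob -> Design
  Frank -> Research
  Nate -> HR
  Leo -> Sales
  Xander -> Research
  Olivia -> Sales


4 groups:
Design, 1
HR, 1
Research, 2
Sales, 3


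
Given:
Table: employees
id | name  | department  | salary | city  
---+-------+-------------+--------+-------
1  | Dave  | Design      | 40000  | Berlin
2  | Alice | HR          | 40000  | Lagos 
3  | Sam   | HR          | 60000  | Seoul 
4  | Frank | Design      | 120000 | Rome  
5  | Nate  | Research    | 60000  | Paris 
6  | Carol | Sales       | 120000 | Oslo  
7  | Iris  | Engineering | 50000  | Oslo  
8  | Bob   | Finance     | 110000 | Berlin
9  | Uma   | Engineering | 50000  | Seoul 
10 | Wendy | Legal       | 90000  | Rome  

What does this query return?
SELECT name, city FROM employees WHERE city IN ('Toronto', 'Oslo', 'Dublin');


Filtering: city IN ('Toronto', 'Oslo', 'Dublin')
Matching: 2 rows

2 rows:
Carol, Oslo
Iris, Oslo


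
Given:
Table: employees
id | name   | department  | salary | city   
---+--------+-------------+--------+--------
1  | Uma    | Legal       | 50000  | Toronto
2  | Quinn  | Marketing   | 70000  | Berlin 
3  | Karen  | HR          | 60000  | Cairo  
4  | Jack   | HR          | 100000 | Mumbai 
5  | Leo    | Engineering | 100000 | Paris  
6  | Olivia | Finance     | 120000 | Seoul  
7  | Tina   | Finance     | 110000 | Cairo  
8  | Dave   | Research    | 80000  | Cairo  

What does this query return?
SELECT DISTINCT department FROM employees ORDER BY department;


All 'department' values (row order): Legal, Marketing, HR, HR, Engineering, Finance, Finance, Research
Removing duplicates leaves 6 unique value(s).

6 values:
Engineering
Finance
HR
Legal
Marketing
Research


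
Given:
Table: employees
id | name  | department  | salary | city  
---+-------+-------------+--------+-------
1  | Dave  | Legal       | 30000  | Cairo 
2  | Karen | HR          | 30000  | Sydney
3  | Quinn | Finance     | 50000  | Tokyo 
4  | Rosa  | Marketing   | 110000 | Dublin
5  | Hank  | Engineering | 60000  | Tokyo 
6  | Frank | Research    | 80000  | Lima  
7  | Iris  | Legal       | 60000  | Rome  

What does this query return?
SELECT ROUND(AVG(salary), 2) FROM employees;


SUM(salary) = 420000
COUNT = 7
ROUND(AVG, 2) = ROUND(420000 / 7, 2) = 60000.0

60000.0


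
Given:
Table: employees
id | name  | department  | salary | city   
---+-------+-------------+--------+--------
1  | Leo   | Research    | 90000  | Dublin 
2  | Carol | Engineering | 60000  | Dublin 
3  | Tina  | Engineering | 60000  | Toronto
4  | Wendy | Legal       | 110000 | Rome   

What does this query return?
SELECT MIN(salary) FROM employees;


Salaries: 90000, 60000, 60000, 110000
MIN = 60000

60000


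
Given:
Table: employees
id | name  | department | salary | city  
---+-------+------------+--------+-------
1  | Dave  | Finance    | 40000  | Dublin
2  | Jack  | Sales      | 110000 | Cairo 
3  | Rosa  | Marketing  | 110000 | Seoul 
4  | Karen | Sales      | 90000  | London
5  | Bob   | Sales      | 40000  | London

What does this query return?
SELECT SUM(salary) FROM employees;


SUM(salary) = 40000 + 110000 + 110000 + 90000 + 40000 = 390000

390000


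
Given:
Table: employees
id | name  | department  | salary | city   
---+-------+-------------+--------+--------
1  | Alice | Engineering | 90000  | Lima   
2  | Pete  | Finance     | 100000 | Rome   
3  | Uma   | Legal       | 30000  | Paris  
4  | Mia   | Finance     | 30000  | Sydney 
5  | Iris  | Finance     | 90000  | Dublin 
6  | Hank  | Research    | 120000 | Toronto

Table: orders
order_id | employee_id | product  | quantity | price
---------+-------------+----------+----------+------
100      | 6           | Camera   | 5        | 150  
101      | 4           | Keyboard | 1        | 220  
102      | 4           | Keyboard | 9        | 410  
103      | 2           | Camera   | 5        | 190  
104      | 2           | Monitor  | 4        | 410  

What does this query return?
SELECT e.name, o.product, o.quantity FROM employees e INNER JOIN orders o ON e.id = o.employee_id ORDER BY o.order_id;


Joining employees.id = orders.employee_id:
  employee Hank (id=6) -> order Camera
  employee Mia (id=4) -> order Keyboard
  employee Mia (id=4) -> order Keyboard
  employee Pete (id=2) -> order Camera
  employee Pete (id=2) -> order Monitor


5 rows:
Hank, Camera, 5
Mia, Keyboard, 1
Mia, Keyboard, 9
Pete, Camera, 5
Pete, Monitor, 4


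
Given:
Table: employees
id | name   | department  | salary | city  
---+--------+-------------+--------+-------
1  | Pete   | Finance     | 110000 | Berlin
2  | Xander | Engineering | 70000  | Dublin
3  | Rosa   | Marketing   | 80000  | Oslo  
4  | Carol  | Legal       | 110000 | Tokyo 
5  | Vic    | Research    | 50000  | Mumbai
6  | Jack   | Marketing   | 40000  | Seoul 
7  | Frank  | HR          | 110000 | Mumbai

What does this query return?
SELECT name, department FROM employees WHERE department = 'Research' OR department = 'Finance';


Filtering: department = 'Research' OR 'Finance'
Matching: 2 rows

2 rows:
Pete, Finance
Vic, Research


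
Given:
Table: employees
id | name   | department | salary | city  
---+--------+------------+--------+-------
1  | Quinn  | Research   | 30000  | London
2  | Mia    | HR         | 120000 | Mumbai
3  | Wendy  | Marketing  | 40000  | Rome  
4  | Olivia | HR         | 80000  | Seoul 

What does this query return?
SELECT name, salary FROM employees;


Projecting columns: name, salary

4 rows:
Quinn, 30000
Mia, 120000
Wendy, 40000
Olivia, 80000


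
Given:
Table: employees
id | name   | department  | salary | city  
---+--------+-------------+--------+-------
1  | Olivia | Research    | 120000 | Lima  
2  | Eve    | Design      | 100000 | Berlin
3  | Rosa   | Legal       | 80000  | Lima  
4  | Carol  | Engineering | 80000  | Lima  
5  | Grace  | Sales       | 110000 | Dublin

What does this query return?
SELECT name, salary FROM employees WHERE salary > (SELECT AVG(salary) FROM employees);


Subquery: AVG(salary) = 98000.0
Filtering: salary > 98000.0
  Olivia (120000) -> MATCH
  Eve (100000) -> MATCH
  Grace (110000) -> MATCH


3 rows:
Olivia, 120000
Eve, 100000
Grace, 110000


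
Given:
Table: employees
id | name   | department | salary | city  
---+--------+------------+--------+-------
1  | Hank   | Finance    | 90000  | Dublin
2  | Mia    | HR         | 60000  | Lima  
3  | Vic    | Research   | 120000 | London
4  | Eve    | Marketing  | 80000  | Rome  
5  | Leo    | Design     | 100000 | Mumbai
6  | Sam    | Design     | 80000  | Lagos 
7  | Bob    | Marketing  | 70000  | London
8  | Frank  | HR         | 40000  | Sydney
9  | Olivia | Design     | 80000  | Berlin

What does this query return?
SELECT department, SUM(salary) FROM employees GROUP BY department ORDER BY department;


Summing salary within each department:
  Design: 100000 + 80000 + 80000 = 260000
  Finance: 90000 = 90000
  HR: 60000 + 40000 = 100000
  Marketing: 80000 + 70000 = 150000
  Research: 120000 = 120000


5 groups:
Design, 260000
Finance, 90000
HR, 100000
Marketing, 150000
Research, 120000


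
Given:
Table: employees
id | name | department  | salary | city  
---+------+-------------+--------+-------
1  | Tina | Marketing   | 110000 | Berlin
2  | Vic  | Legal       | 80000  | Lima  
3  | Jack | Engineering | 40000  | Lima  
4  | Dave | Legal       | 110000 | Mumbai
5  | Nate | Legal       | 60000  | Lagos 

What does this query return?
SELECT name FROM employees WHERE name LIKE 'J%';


LIKE 'J%' matches names starting with 'J'
Matching: 1

1 rows:
Jack


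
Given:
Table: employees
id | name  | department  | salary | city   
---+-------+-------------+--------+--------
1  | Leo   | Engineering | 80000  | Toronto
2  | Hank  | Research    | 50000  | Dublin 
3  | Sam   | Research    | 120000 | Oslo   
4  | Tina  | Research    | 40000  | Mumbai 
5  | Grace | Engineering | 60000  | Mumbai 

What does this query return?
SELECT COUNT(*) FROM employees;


COUNT(*) counts all rows

5


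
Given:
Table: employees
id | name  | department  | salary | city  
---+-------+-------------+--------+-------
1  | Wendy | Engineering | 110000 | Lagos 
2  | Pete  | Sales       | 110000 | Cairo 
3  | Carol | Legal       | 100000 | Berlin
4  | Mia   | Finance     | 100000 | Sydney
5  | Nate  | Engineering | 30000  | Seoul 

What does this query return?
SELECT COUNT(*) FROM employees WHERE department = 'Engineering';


Counting rows where department = 'Engineering'
  Wendy -> MATCH
  Nate -> MATCH


2


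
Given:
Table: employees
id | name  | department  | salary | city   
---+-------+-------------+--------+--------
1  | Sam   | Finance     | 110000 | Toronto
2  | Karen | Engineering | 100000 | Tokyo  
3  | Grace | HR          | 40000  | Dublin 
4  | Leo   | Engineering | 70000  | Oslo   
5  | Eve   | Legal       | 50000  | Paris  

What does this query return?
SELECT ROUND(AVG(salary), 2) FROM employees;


SUM(salary) = 370000
COUNT = 5
ROUND(AVG, 2) = ROUND(370000 / 5, 2) = 74000.0

74000.0


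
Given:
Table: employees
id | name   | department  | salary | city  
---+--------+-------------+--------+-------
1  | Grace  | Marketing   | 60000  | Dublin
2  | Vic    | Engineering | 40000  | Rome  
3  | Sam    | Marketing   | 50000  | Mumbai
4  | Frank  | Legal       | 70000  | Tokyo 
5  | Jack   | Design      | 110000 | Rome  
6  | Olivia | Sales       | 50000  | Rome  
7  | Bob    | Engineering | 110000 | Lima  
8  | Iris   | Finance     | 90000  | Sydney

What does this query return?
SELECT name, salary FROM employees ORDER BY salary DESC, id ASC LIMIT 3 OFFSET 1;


Sort by salary DESC (id ASC tiebreak), then skip 1 and take 3
Rows 2 through 4

3 rows:
Bob, 110000
Iris, 90000
Frank, 70000


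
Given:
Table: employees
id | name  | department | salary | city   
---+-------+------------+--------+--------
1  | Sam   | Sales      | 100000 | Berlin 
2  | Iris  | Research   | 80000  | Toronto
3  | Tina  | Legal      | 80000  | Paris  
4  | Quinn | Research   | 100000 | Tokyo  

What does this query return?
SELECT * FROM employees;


SELECT * returns all 4 rows with all columns

4 rows:
1, Sam, Sales, 100000, Berlin
2, Iris, Research, 80000, Toronto
3, Tina, Legal, 80000, Paris
4, Quinn, Research, 100000, Tokyo


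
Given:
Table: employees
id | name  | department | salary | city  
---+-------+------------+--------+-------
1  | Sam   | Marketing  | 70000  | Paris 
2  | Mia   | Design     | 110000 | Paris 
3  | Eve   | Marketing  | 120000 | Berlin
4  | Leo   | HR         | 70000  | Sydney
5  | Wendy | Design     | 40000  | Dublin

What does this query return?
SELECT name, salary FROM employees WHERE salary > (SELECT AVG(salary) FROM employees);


Subquery: AVG(salary) = 82000.0
Filtering: salary > 82000.0
  Mia (110000) -> MATCH
  Eve (120000) -> MATCH


2 rows:
Mia, 110000
Eve, 120000


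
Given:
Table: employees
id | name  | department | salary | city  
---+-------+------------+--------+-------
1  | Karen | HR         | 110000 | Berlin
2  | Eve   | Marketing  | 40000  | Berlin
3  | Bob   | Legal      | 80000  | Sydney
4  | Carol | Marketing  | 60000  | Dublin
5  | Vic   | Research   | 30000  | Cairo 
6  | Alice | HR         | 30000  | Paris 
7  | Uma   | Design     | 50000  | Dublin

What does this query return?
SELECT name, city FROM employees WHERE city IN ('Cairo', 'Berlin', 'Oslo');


Filtering: city IN ('Cairo', 'Berlin', 'Oslo')
Matching: 3 rows

3 rows:
Karen, Berlin
Eve, Berlin
Vic, Cairo


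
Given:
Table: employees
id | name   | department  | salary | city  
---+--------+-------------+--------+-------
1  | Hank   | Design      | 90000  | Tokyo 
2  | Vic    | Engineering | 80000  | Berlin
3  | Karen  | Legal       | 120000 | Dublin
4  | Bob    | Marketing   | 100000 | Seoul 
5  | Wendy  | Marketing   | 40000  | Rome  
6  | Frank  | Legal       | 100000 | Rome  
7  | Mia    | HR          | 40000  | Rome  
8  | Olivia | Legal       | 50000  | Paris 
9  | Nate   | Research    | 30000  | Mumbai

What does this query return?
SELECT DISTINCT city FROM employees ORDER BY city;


All 'city' values (row order): Tokyo, Berlin, Dublin, Seoul, Rome, Rome, Rome, Paris, Mumbai
Removing duplicates leaves 7 unique value(s).

7 values:
Berlin
Dublin
Mumbai
Paris
Rome
Seoul
Tokyo


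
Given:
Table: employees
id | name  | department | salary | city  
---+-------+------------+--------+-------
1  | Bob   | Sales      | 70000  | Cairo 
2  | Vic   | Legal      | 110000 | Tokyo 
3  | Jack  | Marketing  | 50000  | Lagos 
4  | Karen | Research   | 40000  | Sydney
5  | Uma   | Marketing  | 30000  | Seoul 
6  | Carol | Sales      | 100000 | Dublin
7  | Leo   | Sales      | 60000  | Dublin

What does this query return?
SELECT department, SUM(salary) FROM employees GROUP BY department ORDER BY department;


Summing salary within each department:
  Legal: 110000 = 110000
  Marketing: 50000 + 30000 = 80000
  Research: 40000 = 40000
  Sales: 70000 + 100000 + 60000 = 230000


4 groups:
Legal, 110000
Marketing, 80000
Research, 40000
Sales, 230000


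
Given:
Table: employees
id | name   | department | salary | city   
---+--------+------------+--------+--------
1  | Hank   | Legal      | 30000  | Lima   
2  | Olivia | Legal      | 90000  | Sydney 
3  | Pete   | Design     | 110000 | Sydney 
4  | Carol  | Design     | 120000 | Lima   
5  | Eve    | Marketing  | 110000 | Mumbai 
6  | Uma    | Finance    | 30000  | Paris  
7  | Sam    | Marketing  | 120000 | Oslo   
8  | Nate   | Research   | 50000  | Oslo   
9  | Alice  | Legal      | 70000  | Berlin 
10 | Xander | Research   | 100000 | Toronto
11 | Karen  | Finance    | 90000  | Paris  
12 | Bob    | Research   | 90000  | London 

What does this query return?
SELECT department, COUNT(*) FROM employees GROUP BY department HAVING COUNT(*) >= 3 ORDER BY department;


Groups with count >= 3:
  Legal: 3 -> PASS
  Research: 3 -> PASS
  Design: 2 -> filtered out
  Finance: 2 -> filtered out
  Marketing: 2 -> filtered out


2 groups:
Legal, 3
Research, 3


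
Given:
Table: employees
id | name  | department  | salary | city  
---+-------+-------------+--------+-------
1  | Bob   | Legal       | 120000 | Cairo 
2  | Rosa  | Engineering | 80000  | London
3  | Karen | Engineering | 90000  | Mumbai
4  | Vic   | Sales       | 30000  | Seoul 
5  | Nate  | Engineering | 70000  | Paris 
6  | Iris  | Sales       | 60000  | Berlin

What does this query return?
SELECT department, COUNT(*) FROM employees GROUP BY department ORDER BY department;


Assigning each row to its department group:
  Bob -> Legal
  Rosa -> Engineering
  Karen -> Engineering
  Vic -> Sales
  Nate -> Engineering
  Iris -> Sales


3 groups:
Engineering, 3
Legal, 1
Sales, 2


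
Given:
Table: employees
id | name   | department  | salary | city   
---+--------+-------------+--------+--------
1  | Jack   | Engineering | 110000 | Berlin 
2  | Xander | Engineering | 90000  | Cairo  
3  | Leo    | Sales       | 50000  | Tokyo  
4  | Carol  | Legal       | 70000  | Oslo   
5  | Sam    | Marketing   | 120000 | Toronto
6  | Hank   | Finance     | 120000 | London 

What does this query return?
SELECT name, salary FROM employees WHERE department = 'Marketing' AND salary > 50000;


Filtering: department = 'Marketing' AND salary > 50000
Matching: 1 rows

1 rows:
Sam, 120000


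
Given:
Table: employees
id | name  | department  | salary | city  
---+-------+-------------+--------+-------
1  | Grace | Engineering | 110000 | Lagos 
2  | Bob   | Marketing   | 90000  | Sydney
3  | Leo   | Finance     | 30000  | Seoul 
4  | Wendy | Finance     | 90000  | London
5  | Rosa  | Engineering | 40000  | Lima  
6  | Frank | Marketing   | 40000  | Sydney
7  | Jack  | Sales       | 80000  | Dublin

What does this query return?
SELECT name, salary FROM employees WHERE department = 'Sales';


Filtering: department = 'Sales'
Matching rows: 1

1 rows:
Jack, 80000


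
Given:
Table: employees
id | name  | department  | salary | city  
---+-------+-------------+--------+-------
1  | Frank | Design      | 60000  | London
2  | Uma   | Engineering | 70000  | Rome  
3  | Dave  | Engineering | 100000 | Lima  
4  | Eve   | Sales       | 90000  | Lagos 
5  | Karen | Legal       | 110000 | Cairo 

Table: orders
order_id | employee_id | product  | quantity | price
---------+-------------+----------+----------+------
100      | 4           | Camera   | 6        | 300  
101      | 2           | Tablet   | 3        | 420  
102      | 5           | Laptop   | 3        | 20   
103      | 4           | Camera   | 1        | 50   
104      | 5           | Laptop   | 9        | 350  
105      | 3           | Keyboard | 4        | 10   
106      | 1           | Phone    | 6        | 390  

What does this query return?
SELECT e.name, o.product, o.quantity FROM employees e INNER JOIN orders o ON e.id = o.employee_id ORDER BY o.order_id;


Joining employees.id = orders.employee_id:
  employee Eve (id=4) -> order Camera
  employee Uma (id=2) -> order Tablet
  employee Karen (id=5) -> order Laptop
  employee Eve (id=4) -> order Camera
  employee Karen (id=5) -> order Laptop
  employee Dave (id=3) -> order Keyboard
  employee Frank (id=1) -> order Phone


7 rows:
Eve, Camera, 6
Uma, Tablet, 3
Karen, Laptop, 3
Eve, Camera, 1
Karen, Laptop, 9
Dave, Keyboard, 4
Frank, Phone, 6


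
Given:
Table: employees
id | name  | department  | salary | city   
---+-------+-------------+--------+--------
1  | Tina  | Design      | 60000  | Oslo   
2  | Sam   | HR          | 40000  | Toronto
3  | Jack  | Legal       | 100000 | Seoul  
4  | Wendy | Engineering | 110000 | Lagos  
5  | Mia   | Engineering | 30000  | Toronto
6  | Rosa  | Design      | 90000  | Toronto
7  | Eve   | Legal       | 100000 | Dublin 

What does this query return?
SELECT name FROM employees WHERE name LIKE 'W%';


LIKE 'W%' matches names starting with 'W'
Matching: 1

1 rows:
Wendy


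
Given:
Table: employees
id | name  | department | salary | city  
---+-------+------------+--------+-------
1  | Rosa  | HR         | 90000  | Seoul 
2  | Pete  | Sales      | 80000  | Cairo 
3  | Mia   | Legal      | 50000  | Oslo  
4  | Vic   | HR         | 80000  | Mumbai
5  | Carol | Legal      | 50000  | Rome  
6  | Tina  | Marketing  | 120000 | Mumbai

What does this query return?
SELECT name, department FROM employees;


Projecting columns: name, department

6 rows:
Rosa, HR
Pete, Sales
Mia, Legal
Vic, HR
Carol, Legal
Tina, Marketing


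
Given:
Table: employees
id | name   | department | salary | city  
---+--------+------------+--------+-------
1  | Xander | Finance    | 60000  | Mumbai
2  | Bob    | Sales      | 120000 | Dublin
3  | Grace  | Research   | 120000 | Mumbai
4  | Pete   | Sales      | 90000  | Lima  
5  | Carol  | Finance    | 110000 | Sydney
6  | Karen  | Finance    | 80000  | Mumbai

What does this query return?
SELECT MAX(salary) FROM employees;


Salaries: 60000, 120000, 120000, 90000, 110000, 80000
MAX = 120000

120000


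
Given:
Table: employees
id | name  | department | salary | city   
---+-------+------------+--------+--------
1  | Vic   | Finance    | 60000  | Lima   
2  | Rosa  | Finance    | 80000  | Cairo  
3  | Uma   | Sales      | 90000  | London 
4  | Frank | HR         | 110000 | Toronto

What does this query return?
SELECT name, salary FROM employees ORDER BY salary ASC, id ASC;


Sorting by salary ASC, then id ASC for ties

4 rows:
Vic, 60000
Rosa, 80000
Uma, 90000
Frank, 110000


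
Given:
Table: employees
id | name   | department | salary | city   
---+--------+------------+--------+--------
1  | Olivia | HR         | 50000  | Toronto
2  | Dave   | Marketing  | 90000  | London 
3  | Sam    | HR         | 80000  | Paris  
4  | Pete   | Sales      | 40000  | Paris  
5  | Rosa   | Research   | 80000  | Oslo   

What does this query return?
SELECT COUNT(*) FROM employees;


COUNT(*) counts all rows

5


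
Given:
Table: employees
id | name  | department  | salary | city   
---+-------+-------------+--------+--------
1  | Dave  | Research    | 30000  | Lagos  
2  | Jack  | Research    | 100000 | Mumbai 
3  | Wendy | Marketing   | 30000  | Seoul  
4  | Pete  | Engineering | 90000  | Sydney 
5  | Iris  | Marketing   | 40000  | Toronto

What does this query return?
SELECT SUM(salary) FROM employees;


SUM(salary) = 30000 + 100000 + 30000 + 90000 + 40000 = 290000

290000


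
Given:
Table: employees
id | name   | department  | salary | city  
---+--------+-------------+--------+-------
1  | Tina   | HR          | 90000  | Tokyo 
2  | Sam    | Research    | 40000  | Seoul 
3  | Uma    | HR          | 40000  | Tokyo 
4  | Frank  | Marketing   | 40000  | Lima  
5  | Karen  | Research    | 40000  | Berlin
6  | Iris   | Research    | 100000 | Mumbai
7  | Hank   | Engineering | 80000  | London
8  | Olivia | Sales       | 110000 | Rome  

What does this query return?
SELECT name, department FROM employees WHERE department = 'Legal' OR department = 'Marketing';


Filtering: department = 'Legal' OR 'Marketing'
Matching: 1 rows

1 rows:
Frank, Marketing


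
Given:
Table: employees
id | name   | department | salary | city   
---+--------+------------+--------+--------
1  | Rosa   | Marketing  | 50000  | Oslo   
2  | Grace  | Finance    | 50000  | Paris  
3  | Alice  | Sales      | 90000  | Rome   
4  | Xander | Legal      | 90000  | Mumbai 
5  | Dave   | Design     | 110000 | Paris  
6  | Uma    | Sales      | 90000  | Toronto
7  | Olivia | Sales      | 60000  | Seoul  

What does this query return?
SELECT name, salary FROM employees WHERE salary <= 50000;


Filtering: salary <= 50000
Matching: 2 rows

2 rows:
Rosa, 50000
Grace, 50000
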